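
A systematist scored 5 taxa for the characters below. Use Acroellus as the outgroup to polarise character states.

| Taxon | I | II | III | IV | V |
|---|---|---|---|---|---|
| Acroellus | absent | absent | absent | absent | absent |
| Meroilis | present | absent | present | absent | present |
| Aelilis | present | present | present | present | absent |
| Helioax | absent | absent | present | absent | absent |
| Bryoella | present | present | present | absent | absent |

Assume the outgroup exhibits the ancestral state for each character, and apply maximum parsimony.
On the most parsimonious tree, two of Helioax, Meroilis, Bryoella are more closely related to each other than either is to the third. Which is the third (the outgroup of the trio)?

Helioax

The outgroup has state 'absent' for every character, so 'present' is the derived state throughout.
Only Aelilis, Bryoella, and Meroilis show the derived state 'present' for I, supporting them as a clade.
II: derived state 'present' in Aelilis and Bryoella only — synapomorphy for {Aelilis, Bryoella}.
III (derived state 'present') is shared by all ingroup taxa — unites the whole ingroup.
IV (derived state 'present') is unique to Aelilis (autapomorphy; uninformative for grouping).
V (derived state 'present') is unique to Meroilis (autapomorphy; uninformative for grouping).
Most parsimonious ingroup topology: ((Meroilis,(Aelilis,Bryoella)),Helioax).
Meroilis and Bryoella share a more recent common ancestor with each other than either does with Helioax, so Helioax is the least closely related of the three.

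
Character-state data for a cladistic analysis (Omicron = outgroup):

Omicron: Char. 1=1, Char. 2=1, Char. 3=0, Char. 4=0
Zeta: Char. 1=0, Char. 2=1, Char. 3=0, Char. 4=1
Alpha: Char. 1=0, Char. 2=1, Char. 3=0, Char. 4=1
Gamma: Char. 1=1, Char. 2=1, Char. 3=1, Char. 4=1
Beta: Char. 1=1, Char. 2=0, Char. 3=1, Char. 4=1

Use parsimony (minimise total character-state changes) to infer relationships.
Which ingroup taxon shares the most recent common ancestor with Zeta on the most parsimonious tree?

Alpha

Character polarity is set by the outgroup: the derived state is whichever differs from the outgroup's state, so for Char. 1, Char. 2 the derived state is '0', and for the remaining characters it is '1'.
Char. 1: derived state '0' in Alpha and Zeta only — synapomorphy for {Alpha, Zeta}.
Char. 2: derived state '0' in Beta only — an autapomorphy, so it tells us nothing about relationships among taxa.
Char. 3 (derived state '1') is shared by Beta and Gamma — a synapomorphy uniting that clade.
Char. 4 (derived state '1') is shared by all ingroup taxa — unites the whole ingroup.
Most parsimonious ingroup topology: ((Zeta,Alpha),(Gamma,Beta)).
Zeta and Alpha form a cherry on this tree, so they are sister taxa.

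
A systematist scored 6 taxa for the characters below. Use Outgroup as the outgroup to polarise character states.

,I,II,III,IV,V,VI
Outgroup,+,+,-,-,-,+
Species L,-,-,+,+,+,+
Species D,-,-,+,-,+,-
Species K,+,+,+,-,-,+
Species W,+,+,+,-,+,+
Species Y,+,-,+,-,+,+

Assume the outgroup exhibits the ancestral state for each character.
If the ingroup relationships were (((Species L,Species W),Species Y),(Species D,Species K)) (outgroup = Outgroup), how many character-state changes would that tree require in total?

10

Map each character onto (((Species L,Species W),Species Y),(Species D,Species K)) (rooted by Outgroup) and count the minimum state changes it requires (Fitch parsimony):
I: 2; II: 3; III: 1; IV: 1; V: 2; VI: 1.
Total tree length = 10.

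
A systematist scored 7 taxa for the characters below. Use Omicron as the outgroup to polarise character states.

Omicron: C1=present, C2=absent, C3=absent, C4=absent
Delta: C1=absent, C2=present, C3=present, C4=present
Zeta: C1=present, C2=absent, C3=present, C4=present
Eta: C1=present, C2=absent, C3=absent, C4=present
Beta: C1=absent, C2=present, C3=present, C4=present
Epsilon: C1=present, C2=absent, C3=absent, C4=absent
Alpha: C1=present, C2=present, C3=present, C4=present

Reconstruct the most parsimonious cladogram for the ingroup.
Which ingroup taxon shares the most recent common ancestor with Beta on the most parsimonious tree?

Delta

Character polarity is set by the outgroup: the derived state is whichever differs from the outgroup's state, so for C1 the derived state is 'absent', and for the remaining characters it is 'present'.
C1 (derived state 'absent') is shared by Beta and Delta — a synapomorphy uniting that clade.
C2: derived state 'present' in Alpha, Beta, and Delta only — synapomorphy for {Alpha, Beta, Delta}.
C3: derived state 'present' in Alpha, Beta, Delta, and Zeta only — synapomorphy for {Alpha, Beta, Delta, Zeta}.
C4 (derived state 'present') is shared by Alpha, Beta, Delta, Eta, and Zeta — a synapomorphy uniting that clade.
Most parsimonious ingroup topology: (((((Delta,Beta),Alpha),Zeta),Eta),Epsilon).
Beta and Delta form a cherry on this tree, so they are sister taxa.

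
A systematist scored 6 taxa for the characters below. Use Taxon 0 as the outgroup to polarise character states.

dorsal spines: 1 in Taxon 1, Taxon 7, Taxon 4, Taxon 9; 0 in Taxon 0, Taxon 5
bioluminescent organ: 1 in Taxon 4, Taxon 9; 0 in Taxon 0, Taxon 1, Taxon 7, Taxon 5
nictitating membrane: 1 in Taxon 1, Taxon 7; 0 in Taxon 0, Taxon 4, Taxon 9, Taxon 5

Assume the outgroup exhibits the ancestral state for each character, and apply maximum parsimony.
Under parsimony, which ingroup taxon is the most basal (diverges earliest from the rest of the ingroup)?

Taxon 5

The outgroup has state '0' for every character, so '1' is the derived state throughout.
dorsal spines: derived state '1' in Taxon 1, Taxon 4, Taxon 7, and Taxon 9 only — synapomorphy for {Taxon 1, Taxon 4, Taxon 7, Taxon 9}.
bioluminescent organ (derived state '1') is shared by Taxon 4 and Taxon 9 — a synapomorphy uniting that clade.
nictitating membrane: derived state '1' in Taxon 1 and Taxon 7 only — synapomorphy for {Taxon 1, Taxon 7}.
Most parsimonious ingroup topology: (((Taxon 1,Taxon 7),(Taxon 4,Taxon 9)),Taxon 5).
Taxon 5 is sister to the clade containing all other ingroup taxa, so it is the earliest-diverging (most basal) ingroup lineage.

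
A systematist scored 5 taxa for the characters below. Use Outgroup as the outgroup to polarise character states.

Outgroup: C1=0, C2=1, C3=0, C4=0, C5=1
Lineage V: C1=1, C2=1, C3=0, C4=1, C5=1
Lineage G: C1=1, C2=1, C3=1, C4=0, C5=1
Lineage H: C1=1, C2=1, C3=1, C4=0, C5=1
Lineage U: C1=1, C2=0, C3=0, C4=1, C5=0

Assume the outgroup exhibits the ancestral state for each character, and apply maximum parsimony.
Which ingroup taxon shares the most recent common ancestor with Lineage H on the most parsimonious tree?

Character polarity is set by the outgroup: the derived state is whichever differs from the outgroup's state, so for C2, C5 the derived state is '0', and for the remaining characters it is '1'.
C1 (derived state '1') is shared by all ingroup taxa — unites the whole ingroup.
C2 (derived state '0') is unique to Lineage U (autapomorphy; uninformative for grouping).
C3: derived state '1' in Lineage G and Lineage H only — synapomorphy for {Lineage G, Lineage H}.
C4: derived state '1' in Lineage U and Lineage V only — synapomorphy for {Lineage U, Lineage V}.
C5: derived state '0' in Lineage U only — an autapomorphy, so it tells us nothing about relationships among taxa.
Most parsimonious ingroup topology: ((Lineage V,Lineage U),(Lineage G,Lineage H)).
Lineage H and Lineage G form a cherry on this tree, so they are sister taxa.

Lineage G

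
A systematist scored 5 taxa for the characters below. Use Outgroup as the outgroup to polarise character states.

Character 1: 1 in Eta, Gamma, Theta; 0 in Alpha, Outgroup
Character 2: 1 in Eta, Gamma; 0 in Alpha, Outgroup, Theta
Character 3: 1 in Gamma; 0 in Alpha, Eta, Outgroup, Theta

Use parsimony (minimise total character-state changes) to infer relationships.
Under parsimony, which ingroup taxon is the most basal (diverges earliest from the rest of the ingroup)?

The outgroup has state '0' for every character, so '1' is the derived state throughout.
Only Eta, Gamma, and Theta show the derived state '1' for Character 1, supporting them as a clade.
Character 2 (derived state '1') is shared by Eta and Gamma — a synapomorphy uniting that clade.
Character 3 (derived state '1') is unique to Gamma (autapomorphy; uninformative for grouping).
Most parsimonious ingroup topology: (Alpha,(Theta,(Eta,Gamma))).
Alpha is sister to the clade containing all other ingroup taxa, so it is the earliest-diverging (most basal) ingroup lineage.

Alpha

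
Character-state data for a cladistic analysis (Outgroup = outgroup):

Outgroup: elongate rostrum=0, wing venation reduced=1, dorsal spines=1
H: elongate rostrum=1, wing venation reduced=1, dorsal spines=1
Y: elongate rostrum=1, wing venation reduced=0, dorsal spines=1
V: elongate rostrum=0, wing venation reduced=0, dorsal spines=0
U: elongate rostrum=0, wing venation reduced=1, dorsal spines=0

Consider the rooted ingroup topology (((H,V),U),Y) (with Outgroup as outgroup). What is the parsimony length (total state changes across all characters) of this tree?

6

Map each character onto (((H,V),U),Y) (rooted by Outgroup) and count the minimum state changes it requires (Fitch parsimony):
elongate rostrum: 2; wing venation reduced: 2; dorsal spines: 2.
Total tree length = 6.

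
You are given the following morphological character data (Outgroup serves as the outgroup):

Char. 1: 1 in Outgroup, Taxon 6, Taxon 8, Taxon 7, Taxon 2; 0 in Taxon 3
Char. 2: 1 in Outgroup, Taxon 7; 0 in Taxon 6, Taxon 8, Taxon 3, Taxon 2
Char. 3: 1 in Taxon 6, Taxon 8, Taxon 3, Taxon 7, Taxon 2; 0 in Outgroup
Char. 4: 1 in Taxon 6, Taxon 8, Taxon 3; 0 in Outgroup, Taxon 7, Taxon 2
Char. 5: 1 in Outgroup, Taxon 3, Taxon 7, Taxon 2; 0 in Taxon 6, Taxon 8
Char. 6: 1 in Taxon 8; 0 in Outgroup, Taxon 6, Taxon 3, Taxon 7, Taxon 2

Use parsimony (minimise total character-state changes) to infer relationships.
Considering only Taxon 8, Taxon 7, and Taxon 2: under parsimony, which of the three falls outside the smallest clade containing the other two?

Character polarity is set by the outgroup: the derived state is whichever differs from the outgroup's state, so for Char. 1, Char. 2, Char. 5 the derived state is '0', and for the remaining characters it is '1'.
Char. 1: derived state '0' in Taxon 3 only — an autapomorphy, so it tells us nothing about relationships among taxa.
Char. 2: derived state '0' in Taxon 2, Taxon 3, Taxon 6, and Taxon 8 only — synapomorphy for {Taxon 2, Taxon 3, Taxon 6, Taxon 8}.
Char. 3 (derived state '1') is shared by all ingroup taxa — unites the whole ingroup.
Char. 4: derived state '1' in Taxon 3, Taxon 6, and Taxon 8 only — synapomorphy for {Taxon 3, Taxon 6, Taxon 8}.
Only Taxon 6 and Taxon 8 show the derived state '0' for Char. 5, supporting them as a clade.
Char. 6: derived state '1' in Taxon 8 only — an autapomorphy, so it tells us nothing about relationships among taxa.
Most parsimonious ingroup topology: ((((Taxon 6,Taxon 8),Taxon 3),Taxon 2),Taxon 7).
Taxon 2 and Taxon 8 share a more recent common ancestor with each other than either does with Taxon 7, so Taxon 7 is the least closely related of the three.

Taxon 7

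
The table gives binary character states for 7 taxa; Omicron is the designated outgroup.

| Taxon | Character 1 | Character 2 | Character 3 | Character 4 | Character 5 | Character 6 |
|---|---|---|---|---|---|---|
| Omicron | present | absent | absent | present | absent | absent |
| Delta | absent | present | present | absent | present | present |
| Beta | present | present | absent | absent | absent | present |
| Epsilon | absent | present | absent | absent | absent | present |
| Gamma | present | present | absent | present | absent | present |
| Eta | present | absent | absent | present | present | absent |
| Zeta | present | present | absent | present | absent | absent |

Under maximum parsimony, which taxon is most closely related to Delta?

Character polarity is set by the outgroup: the derived state is whichever differs from the outgroup's state, so for Character 1, Character 4 the derived state is 'absent', and for the remaining characters it is 'present'.
Character 1 (derived state 'absent') is shared by Delta and Epsilon — a synapomorphy uniting that clade.
Character 2 (derived state 'present') is shared by Beta, Delta, Epsilon, Gamma, and Zeta — a synapomorphy uniting that clade.
Character 3: derived state 'present' in Delta only — an autapomorphy, so it tells us nothing about relationships among taxa.
Only Beta, Delta, and Epsilon show the derived state 'absent' for Character 4, supporting them as a clade.
Character 5 (state 'present') occurs in Delta and Eta but conflicts with the nesting implied by the other characters — most parsimoniously interpreted as homoplasy.
Character 6: derived state 'present' in Beta, Delta, Epsilon, and Gamma only — synapomorphy for {Beta, Delta, Epsilon, Gamma}.
Most parsimonious ingroup topology: (((((Delta,Epsilon),Beta),Gamma),Zeta),Eta).
Delta and Epsilon form a cherry on this tree, so they are sister taxa.

Epsilon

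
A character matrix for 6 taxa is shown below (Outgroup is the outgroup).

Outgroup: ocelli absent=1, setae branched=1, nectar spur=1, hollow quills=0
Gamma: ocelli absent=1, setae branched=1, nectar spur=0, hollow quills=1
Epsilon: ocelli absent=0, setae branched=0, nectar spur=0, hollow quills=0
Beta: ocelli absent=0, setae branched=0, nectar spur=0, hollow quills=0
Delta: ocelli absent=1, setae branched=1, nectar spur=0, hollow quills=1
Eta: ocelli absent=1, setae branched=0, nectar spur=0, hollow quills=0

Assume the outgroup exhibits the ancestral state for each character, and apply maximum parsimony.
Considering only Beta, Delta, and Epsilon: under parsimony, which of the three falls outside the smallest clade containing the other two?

Character polarity is set by the outgroup: the derived state is whichever differs from the outgroup's state, so for ocelli absent, setae branched, nectar spur the derived state is '0', and for the remaining characters it is '1'.
Only Beta and Epsilon show the derived state '0' for ocelli absent, supporting them as a clade.
Only Beta, Epsilon, and Eta show the derived state '0' for setae branched, supporting them as a clade.
All ingroup taxa share the derived state '0' for nectar spur; it defines the ingroup but does not resolve relationships within it.
hollow quills: derived state '1' in Delta and Gamma only — synapomorphy for {Delta, Gamma}.
Most parsimonious ingroup topology: ((Gamma,Delta),((Epsilon,Beta),Eta)).
Beta and Epsilon share a more recent common ancestor with each other than either does with Delta, so Delta is the least closely related of the three.

Delta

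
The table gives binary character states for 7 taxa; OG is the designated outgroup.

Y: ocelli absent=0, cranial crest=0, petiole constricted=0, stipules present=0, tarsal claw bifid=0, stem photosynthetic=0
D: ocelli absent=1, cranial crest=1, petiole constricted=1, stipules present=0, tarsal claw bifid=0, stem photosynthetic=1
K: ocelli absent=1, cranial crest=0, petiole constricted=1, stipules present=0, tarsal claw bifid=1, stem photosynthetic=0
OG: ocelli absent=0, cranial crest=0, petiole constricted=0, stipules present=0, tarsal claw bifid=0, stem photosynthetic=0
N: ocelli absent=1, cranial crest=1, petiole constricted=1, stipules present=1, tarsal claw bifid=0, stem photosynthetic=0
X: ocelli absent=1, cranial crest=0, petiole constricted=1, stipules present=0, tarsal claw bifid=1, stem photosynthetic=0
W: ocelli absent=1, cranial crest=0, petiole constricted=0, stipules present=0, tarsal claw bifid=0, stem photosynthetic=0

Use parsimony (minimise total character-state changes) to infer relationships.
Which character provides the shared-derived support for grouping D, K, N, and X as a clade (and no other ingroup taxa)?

petiole constricted

The outgroup has state '0' for every character, so '1' is the derived state throughout.
Only D, K, N, W, and X show the derived state '1' for ocelli absent, supporting them as a clade.
cranial crest: derived state '1' in D and N only — synapomorphy for {D, N}.
petiole constricted (derived state '1') is shared by D, K, N, and X — a synapomorphy uniting that clade.
stipules present (derived state '1') is unique to N (autapomorphy; uninformative for grouping).
Only K and X show the derived state '1' for tarsal claw bifid, supporting them as a clade.
stem photosynthetic: derived state '1' in D only — an autapomorphy, so it tells us nothing about relationships among taxa.
Most parsimonious ingroup topology: (Y,(((X,K),(D,N)),W)).
The clade {D, K, N, X} is supported by petiole constricted: its derived state '1' occurs in exactly those taxa and in no other taxon (including the outgroup).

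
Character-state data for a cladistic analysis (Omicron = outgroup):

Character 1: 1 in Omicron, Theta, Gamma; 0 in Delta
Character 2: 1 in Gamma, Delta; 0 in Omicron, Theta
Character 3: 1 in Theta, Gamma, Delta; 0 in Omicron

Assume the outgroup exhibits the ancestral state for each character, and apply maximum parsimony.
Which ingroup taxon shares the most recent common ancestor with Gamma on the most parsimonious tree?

Delta

Character polarity is set by the outgroup: the derived state is whichever differs from the outgroup's state, so for Character 1 the derived state is '0', and for the remaining characters it is '1'.
Character 1: derived state '0' in Delta only — an autapomorphy, so it tells us nothing about relationships among taxa.
Only Delta and Gamma show the derived state '1' for Character 2, supporting them as a clade.
All ingroup taxa share the derived state '1' for Character 3; it defines the ingroup but does not resolve relationships within it.
Most parsimonious ingroup topology: (Theta,(Gamma,Delta)).
Gamma and Delta form a cherry on this tree, so they are sister taxa.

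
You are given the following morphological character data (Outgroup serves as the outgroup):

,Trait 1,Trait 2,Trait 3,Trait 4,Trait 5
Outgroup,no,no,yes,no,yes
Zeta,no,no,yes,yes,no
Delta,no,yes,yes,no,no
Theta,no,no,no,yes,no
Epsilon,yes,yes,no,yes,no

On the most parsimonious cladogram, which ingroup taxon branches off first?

Character polarity is set by the outgroup: the derived state is whichever differs from the outgroup's state, so for Trait 3, Trait 5 the derived state is 'no', and for the remaining characters it is 'yes'.
Trait 1 (derived state 'yes') is unique to Epsilon (autapomorphy; uninformative for grouping).
Trait 2 groups Delta and Epsilon, which is incompatible with the clades supported by the remaining characters; treating it as convergent (homoplasy) costs fewer steps than any alternative tree.
Trait 3: derived state 'no' in Epsilon and Theta only — synapomorphy for {Epsilon, Theta}.
Trait 4: derived state 'yes' in Epsilon, Theta, and Zeta only — synapomorphy for {Epsilon, Theta, Zeta}.
All ingroup taxa share the derived state 'no' for Trait 5; it defines the ingroup but does not resolve relationships within it.
Most parsimonious ingroup topology: ((Zeta,(Theta,Epsilon)),Delta).
Delta is sister to the clade containing all other ingroup taxa, so it is the earliest-diverging (most basal) ingroup lineage.

Delta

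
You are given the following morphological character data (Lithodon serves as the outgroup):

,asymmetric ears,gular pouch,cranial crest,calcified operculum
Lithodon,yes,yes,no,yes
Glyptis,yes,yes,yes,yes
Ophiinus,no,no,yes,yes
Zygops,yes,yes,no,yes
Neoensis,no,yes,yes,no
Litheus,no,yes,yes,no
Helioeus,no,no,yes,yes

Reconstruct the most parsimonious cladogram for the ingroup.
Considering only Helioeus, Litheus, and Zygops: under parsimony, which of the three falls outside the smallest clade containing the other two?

Zygops

Character polarity is set by the outgroup: the derived state is whichever differs from the outgroup's state, so for asymmetric ears, gular pouch, calcified operculum the derived state is 'no', and for the remaining characters it is 'yes'.
asymmetric ears: derived state 'no' in Helioeus, Litheus, Neoensis, and Ophiinus only — synapomorphy for {Helioeus, Litheus, Neoensis, Ophiinus}.
gular pouch: derived state 'no' in Helioeus and Ophiinus only — synapomorphy for {Helioeus, Ophiinus}.
cranial crest (derived state 'yes') is shared by Glyptis, Helioeus, Litheus, Neoensis, and Ophiinus — a synapomorphy uniting that clade.
calcified operculum: derived state 'no' in Litheus and Neoensis only — synapomorphy for {Litheus, Neoensis}.
Most parsimonious ingroup topology: ((Glyptis,((Ophiinus,Helioeus),(Neoensis,Litheus))),Zygops).
Litheus and Helioeus share a more recent common ancestor with each other than either does with Zygops, so Zygops is the least closely related of the three.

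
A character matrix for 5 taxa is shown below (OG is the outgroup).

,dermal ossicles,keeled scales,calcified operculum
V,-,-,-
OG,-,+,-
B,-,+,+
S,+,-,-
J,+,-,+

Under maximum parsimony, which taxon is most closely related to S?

J

Character polarity is set by the outgroup: the derived state is whichever differs from the outgroup's state, so for keeled scales the derived state is '-', and for the remaining characters it is '+'.
dermal ossicles: derived state '+' in J and S only — synapomorphy for {J, S}.
Only J, S, and V show the derived state '-' for keeled scales, supporting them as a clade.
calcified operculum groups B and J, which is incompatible with the clades supported by the remaining characters; treating it as convergent (homoplasy) costs fewer steps than any alternative tree.
Most parsimonious ingroup topology: (((J,S),V),B).
S and J form a cherry on this tree, so they are sister taxa.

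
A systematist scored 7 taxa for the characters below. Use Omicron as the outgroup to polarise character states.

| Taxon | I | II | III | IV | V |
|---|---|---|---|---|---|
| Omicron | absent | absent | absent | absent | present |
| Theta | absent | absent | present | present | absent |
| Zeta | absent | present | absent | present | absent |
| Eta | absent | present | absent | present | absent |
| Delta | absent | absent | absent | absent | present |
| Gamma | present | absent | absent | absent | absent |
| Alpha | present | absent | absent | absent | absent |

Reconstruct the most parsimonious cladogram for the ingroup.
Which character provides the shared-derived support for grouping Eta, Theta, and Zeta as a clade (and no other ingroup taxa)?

IV

Character polarity is set by the outgroup: the derived state is whichever differs from the outgroup's state, so for V the derived state is 'absent', and for the remaining characters it is 'present'.
Only Alpha and Gamma show the derived state 'present' for I, supporting them as a clade.
II: derived state 'present' in Eta and Zeta only — synapomorphy for {Eta, Zeta}.
III: derived state 'present' in Theta only — an autapomorphy, so it tells us nothing about relationships among taxa.
IV (derived state 'present') is shared by Eta, Theta, and Zeta — a synapomorphy uniting that clade.
V: derived state 'absent' in Alpha, Eta, Gamma, Theta, and Zeta only — synapomorphy for {Alpha, Eta, Gamma, Theta, Zeta}.
Most parsimonious ingroup topology: (((Theta,(Zeta,Eta)),(Gamma,Alpha)),Delta).
The clade {Eta, Theta, Zeta} is supported by IV: its derived state 'present' occurs in exactly those taxa and in no other taxon (including the outgroup).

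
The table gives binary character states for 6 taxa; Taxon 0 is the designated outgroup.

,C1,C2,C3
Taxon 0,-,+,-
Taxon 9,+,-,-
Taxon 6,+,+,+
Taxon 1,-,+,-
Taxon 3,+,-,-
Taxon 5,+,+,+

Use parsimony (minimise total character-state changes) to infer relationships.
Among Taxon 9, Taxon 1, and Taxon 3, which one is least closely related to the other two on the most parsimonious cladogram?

Character polarity is set by the outgroup: the derived state is whichever differs from the outgroup's state, so for C2 the derived state is '-', and for the remaining characters it is '+'.
Only Taxon 3, Taxon 5, Taxon 6, and Taxon 9 show the derived state '+' for C1, supporting them as a clade.
C2: derived state '-' in Taxon 3 and Taxon 9 only — synapomorphy for {Taxon 3, Taxon 9}.
C3: derived state '+' in Taxon 5 and Taxon 6 only — synapomorphy for {Taxon 5, Taxon 6}.
Most parsimonious ingroup topology: (((Taxon 9,Taxon 3),(Taxon 6,Taxon 5)),Taxon 1).
Taxon 9 and Taxon 3 share a more recent common ancestor with each other than either does with Taxon 1, so Taxon 1 is the least closely related of the three.

Taxon 1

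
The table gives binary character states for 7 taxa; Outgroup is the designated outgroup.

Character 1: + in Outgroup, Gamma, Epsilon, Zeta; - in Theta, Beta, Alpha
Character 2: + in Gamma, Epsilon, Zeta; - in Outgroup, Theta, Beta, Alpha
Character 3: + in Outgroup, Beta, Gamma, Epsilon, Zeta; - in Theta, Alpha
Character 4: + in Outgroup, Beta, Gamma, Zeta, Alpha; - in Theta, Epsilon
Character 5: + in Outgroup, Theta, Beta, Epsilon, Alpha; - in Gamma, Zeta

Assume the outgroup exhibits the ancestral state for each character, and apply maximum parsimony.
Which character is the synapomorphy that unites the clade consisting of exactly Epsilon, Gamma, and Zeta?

Character 2

Character polarity is set by the outgroup: the derived state is whichever differs from the outgroup's state, so for Character 1, Character 3, Character 4, Character 5 the derived state is '-', and for the remaining characters it is '+'.
Character 1 (derived state '-') is shared by Alpha, Beta, and Theta — a synapomorphy uniting that clade.
Only Epsilon, Gamma, and Zeta show the derived state '+' for Character 2, supporting them as a clade.
Only Alpha and Theta show the derived state '-' for Character 3, supporting them as a clade.
Character 4 (state '-') occurs in Epsilon and Theta but conflicts with the nesting implied by the other characters — most parsimoniously interpreted as homoplasy.
Character 5: derived state '-' in Gamma and Zeta only — synapomorphy for {Gamma, Zeta}.
Most parsimonious ingroup topology: (((Theta,Alpha),Beta),((Gamma,Zeta),Epsilon)).
The clade {Epsilon, Gamma, Zeta} is supported by Character 2: its derived state '+' occurs in exactly those taxa and in no other taxon (including the outgroup).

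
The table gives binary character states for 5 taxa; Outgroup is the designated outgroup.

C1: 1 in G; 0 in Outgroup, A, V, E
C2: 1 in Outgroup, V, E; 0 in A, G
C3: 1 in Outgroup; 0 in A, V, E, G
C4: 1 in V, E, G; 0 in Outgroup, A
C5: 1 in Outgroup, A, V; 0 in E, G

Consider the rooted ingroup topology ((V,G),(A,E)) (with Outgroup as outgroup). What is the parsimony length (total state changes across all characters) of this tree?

Map each character onto ((V,G),(A,E)) (rooted by Outgroup) and count the minimum state changes it requires (Fitch parsimony):
C1: 1; C2: 2; C3: 1; C4: 2; C5: 2.
Total tree length = 8.

8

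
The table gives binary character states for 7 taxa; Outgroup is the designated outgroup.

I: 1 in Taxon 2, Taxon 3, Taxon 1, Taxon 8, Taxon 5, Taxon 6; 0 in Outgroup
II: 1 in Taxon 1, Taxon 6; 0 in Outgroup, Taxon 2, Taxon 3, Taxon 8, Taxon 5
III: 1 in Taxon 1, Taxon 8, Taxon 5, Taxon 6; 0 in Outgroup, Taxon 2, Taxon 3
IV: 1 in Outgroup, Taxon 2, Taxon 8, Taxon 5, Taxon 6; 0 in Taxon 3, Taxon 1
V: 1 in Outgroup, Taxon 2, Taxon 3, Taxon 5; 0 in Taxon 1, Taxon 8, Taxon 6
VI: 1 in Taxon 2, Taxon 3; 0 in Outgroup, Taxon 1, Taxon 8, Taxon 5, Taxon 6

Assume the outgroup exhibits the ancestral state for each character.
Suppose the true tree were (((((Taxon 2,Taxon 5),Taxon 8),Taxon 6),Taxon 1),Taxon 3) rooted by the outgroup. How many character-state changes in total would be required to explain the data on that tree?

11

Map each character onto (((((Taxon 2,Taxon 5),Taxon 8),Taxon 6),Taxon 1),Taxon 3) (rooted by Outgroup) and count the minimum state changes it requires (Fitch parsimony):
I: 1; II: 2; III: 2; IV: 2; V: 2; VI: 2.
Total tree length = 11.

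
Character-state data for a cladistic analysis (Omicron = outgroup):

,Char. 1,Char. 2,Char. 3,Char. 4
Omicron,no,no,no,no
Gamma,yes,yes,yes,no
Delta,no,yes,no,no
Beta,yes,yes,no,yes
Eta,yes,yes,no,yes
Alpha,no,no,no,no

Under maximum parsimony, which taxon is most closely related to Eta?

Beta

The outgroup has state 'no' for every character, so 'yes' is the derived state throughout.
Char. 1: derived state 'yes' in Beta, Eta, and Gamma only — synapomorphy for {Beta, Eta, Gamma}.
Char. 2 (derived state 'yes') is shared by Beta, Delta, Eta, and Gamma — a synapomorphy uniting that clade.
Char. 3 (derived state 'yes') is unique to Gamma (autapomorphy; uninformative for grouping).
Only Beta and Eta show the derived state 'yes' for Char. 4, supporting them as a clade.
Most parsimonious ingroup topology: (((Gamma,(Beta,Eta)),Delta),Alpha).
Eta and Beta form a cherry on this tree, so they are sister taxa.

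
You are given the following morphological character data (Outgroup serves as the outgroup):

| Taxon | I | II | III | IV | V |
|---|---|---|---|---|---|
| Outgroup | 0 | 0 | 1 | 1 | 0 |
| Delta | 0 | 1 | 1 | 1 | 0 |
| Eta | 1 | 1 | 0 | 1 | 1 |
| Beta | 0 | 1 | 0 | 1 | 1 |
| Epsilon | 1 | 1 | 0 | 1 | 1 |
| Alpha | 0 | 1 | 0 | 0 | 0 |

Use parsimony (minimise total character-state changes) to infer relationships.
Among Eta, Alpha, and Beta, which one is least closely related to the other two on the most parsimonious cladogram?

Alpha

Character polarity is set by the outgroup: the derived state is whichever differs from the outgroup's state, so for III, IV the derived state is '0', and for the remaining characters it is '1'.
I: derived state '1' in Epsilon and Eta only — synapomorphy for {Epsilon, Eta}.
II (derived state '1') is shared by all ingroup taxa — unites the whole ingroup.
Only Alpha, Beta, Epsilon, and Eta show the derived state '0' for III, supporting them as a clade.
IV: derived state '0' in Alpha only — an autapomorphy, so it tells us nothing about relationships among taxa.
V (derived state '1') is shared by Beta, Epsilon, and Eta — a synapomorphy uniting that clade.
Most parsimonious ingroup topology: (Delta,(((Eta,Epsilon),Beta),Alpha)).
Eta and Beta share a more recent common ancestor with each other than either does with Alpha, so Alpha is the least closely related of the three.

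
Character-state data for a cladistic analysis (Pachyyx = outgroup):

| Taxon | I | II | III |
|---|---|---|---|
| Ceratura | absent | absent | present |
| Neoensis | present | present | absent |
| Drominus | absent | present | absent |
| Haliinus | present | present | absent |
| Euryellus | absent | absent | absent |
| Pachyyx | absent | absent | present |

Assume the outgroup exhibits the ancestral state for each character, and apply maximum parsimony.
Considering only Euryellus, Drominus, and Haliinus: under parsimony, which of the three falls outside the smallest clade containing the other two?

Euryellus

Character polarity is set by the outgroup: the derived state is whichever differs from the outgroup's state, so for III the derived state is 'absent', and for the remaining characters it is 'present'.
I (derived state 'present') is shared by Haliinus and Neoensis — a synapomorphy uniting that clade.
Only Drominus, Haliinus, and Neoensis show the derived state 'present' for II, supporting them as a clade.
III (derived state 'absent') is shared by Drominus, Euryellus, Haliinus, and Neoensis — a synapomorphy uniting that clade.
Most parsimonious ingroup topology: ((Euryellus,(Drominus,(Neoensis,Haliinus))),Ceratura).
Drominus and Haliinus share a more recent common ancestor with each other than either does with Euryellus, so Euryellus is the least closely related of the three.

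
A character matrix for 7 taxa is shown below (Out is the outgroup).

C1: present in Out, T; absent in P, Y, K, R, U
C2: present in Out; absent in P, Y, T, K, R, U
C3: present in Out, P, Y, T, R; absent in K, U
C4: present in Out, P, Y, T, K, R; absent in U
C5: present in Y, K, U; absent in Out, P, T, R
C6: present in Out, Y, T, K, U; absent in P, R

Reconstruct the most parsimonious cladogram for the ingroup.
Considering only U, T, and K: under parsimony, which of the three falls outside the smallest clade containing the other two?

T

Character polarity is set by the outgroup: the derived state is whichever differs from the outgroup's state, so for C1, C2, C3, C4, C6 the derived state is 'absent', and for the remaining characters it is 'present'.
C1 (derived state 'absent') is shared by K, P, R, U, and Y — a synapomorphy uniting that clade.
All ingroup taxa share the derived state 'absent' for C2; it defines the ingroup but does not resolve relationships within it.
C3 (derived state 'absent') is shared by K and U — a synapomorphy uniting that clade.
C4: derived state 'absent' in U only — an autapomorphy, so it tells us nothing about relationships among taxa.
C5 (derived state 'present') is shared by K, U, and Y — a synapomorphy uniting that clade.
Only P and R show the derived state 'absent' for C6, supporting them as a clade.
Most parsimonious ingroup topology: (((P,R),(Y,(K,U))),T).
U and K share a more recent common ancestor with each other than either does with T, so T is the least closely related of the three.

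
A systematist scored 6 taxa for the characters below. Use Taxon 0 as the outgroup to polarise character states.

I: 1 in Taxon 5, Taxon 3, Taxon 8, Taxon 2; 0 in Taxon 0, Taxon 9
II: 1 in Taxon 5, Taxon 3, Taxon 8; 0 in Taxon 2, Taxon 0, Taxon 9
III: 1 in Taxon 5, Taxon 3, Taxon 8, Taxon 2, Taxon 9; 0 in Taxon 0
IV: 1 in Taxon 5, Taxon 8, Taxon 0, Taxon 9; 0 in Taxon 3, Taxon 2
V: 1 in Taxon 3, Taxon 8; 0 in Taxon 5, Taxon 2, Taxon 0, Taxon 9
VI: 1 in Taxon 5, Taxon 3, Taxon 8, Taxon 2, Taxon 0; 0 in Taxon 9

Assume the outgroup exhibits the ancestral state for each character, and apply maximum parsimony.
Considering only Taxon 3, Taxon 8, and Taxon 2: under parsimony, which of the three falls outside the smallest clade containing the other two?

Character polarity is set by the outgroup: the derived state is whichever differs from the outgroup's state, so for IV, VI the derived state is '0', and for the remaining characters it is '1'.
I (derived state '1') is shared by Taxon 2, Taxon 3, Taxon 5, and Taxon 8 — a synapomorphy uniting that clade.
II (derived state '1') is shared by Taxon 3, Taxon 5, and Taxon 8 — a synapomorphy uniting that clade.
III (derived state '1') is shared by all ingroup taxa — unites the whole ingroup.
IV (state '0') occurs in Taxon 2 and Taxon 3 but conflicts with the nesting implied by the other characters — most parsimoniously interpreted as homoplasy.
V: derived state '1' in Taxon 3 and Taxon 8 only — synapomorphy for {Taxon 3, Taxon 8}.
VI: derived state '0' in Taxon 9 only — an autapomorphy, so it tells us nothing about relationships among taxa.
Most parsimonious ingroup topology: ((Taxon 2,((Taxon 8,Taxon 3),Taxon 5)),Taxon 9).
Taxon 3 and Taxon 8 share a more recent common ancestor with each other than either does with Taxon 2, so Taxon 2 is the least closely related of the three.

Taxon 2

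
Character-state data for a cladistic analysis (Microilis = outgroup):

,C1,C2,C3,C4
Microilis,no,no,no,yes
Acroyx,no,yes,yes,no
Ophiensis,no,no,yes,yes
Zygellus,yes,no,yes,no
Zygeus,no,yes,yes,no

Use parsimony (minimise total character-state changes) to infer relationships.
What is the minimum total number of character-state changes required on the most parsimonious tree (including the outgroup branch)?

Character polarity is set by the outgroup: the derived state is whichever differs from the outgroup's state, so for C4 the derived state is 'no', and for the remaining characters it is 'yes'.
C1 (derived state 'yes') is unique to Zygellus (autapomorphy; uninformative for grouping).
C2 (derived state 'yes') is shared by Acroyx and Zygeus — a synapomorphy uniting that clade.
C3 (derived state 'yes') is shared by all ingroup taxa — unites the whole ingroup.
C4: derived state 'no' in Acroyx, Zygellus, and Zygeus only — synapomorphy for {Acroyx, Zygellus, Zygeus}.
Most parsimonious ingroup topology: (((Acroyx,Zygeus),Zygellus),Ophiensis).
Changes per character on this tree: C1: 1; C2: 1; C3: 1; C4: 1.
Total = 4.

4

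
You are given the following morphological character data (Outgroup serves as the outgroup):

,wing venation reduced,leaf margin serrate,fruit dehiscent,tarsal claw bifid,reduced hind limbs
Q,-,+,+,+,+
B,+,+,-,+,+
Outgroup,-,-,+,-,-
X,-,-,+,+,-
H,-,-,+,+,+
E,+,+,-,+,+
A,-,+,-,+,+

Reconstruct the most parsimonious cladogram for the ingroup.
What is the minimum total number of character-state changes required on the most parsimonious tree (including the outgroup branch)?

5

Character polarity is set by the outgroup: the derived state is whichever differs from the outgroup's state, so for fruit dehiscent the derived state is '-', and for the remaining characters it is '+'.
wing venation reduced: derived state '+' in B and E only — synapomorphy for {B, E}.
Only A, B, E, and Q show the derived state '+' for leaf margin serrate, supporting them as a clade.
fruit dehiscent: derived state '-' in A, B, and E only — synapomorphy for {A, B, E}.
All ingroup taxa share the derived state '+' for tarsal claw bifid; it defines the ingroup but does not resolve relationships within it.
reduced hind limbs: derived state '+' in A, B, E, H, and Q only — synapomorphy for {A, B, E, H, Q}.
Most parsimonious ingroup topology: (((Q,((E,B),A)),H),X).
Changes per character on this tree: wing venation reduced: 1; leaf margin serrate: 1; fruit dehiscent: 1; tarsal claw bifid: 1; reduced hind limbs: 1.
Total = 5.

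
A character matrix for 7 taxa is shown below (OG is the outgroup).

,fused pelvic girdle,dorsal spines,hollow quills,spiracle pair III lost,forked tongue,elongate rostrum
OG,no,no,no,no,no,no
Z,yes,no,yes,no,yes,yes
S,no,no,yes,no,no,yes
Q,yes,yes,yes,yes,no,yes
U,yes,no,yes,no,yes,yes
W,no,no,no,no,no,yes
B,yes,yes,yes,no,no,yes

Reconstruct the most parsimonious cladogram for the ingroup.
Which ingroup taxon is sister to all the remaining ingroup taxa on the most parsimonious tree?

W

The outgroup has state 'no' for every character, so 'yes' is the derived state throughout.
fused pelvic girdle: derived state 'yes' in B, Q, U, and Z only — synapomorphy for {B, Q, U, Z}.
Only B and Q show the derived state 'yes' for dorsal spines, supporting them as a clade.
Only B, Q, S, U, and Z show the derived state 'yes' for hollow quills, supporting them as a clade.
spiracle pair III lost: derived state 'yes' in Q only — an autapomorphy, so it tells us nothing about relationships among taxa.
Only U and Z show the derived state 'yes' for forked tongue, supporting them as a clade.
elongate rostrum (derived state 'yes') is shared by all ingroup taxa — unites the whole ingroup.
Most parsimonious ingroup topology: ((((Z,U),(Q,B)),S),W).
W is sister to the clade containing all other ingroup taxa, so it is the earliest-diverging (most basal) ingroup lineage.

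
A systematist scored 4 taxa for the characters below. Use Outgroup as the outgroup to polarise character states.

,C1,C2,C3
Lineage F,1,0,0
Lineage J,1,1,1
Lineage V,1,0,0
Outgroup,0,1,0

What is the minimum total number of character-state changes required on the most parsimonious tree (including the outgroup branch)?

Character polarity is set by the outgroup: the derived state is whichever differs from the outgroup's state, so for C2 the derived state is '0', and for the remaining characters it is '1'.
All ingroup taxa share the derived state '1' for C1; it defines the ingroup but does not resolve relationships within it.
Only Lineage F and Lineage V show the derived state '0' for C2, supporting them as a clade.
C3: derived state '1' in Lineage J only — an autapomorphy, so it tells us nothing about relationships among taxa.
Most parsimonious ingroup topology: ((Lineage F,Lineage V),Lineage J).
Changes per character on this tree: C1: 1; C2: 1; C3: 1.
Total = 3.

3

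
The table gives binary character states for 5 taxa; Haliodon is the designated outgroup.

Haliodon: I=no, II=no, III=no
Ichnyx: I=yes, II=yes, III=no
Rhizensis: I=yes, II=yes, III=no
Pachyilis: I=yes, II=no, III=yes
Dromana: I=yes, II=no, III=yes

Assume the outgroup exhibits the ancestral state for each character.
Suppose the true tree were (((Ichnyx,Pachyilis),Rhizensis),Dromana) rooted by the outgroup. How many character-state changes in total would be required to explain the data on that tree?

Map each character onto (((Ichnyx,Pachyilis),Rhizensis),Dromana) (rooted by Haliodon) and count the minimum state changes it requires (Fitch parsimony):
I: 1; II: 2; III: 2.
Total tree length = 5.

5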